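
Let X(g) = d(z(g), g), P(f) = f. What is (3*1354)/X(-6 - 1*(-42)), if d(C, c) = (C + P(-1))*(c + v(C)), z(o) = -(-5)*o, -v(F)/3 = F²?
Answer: -677/2898726 ≈ -0.00023355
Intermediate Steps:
v(F) = -3*F²
z(o) = 5*o
d(C, c) = (-1 + C)*(c - 3*C²) (d(C, c) = (C - 1)*(c - 3*C²) = (-1 + C)*(c - 3*C²))
X(g) = -g - 375*g³ + 80*g² (X(g) = -g - 3*125*g³ + 3*(5*g)² + (5*g)*g = -g - 375*g³ + 3*(25*g²) + 5*g² = -g - 375*g³ + 75*g² + 5*g² = -g - 375*g³ + 80*g²)
(3*1354)/X(-6 - 1*(-42)) = (3*1354)/(((-6 - 1*(-42))*(-1 - 375*(-6 - 1*(-42))² + 80*(-6 - 1*(-42))))) = 4062/(((-6 + 42)*(-1 - 375*(-6 + 42)² + 80*(-6 + 42)))) = 4062/((36*(-1 - 375*36² + 80*36))) = 4062/((36*(-1 - 375*1296 + 2880))) = 4062/((36*(-1 - 486000 + 2880))) = 4062/((36*(-483121))) = 4062/(-17392356) = 4062*(-1/17392356) = -677/2898726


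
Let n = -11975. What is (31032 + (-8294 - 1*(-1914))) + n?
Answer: 12677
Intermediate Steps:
(31032 + (-8294 - 1*(-1914))) + n = (31032 + (-8294 - 1*(-1914))) - 11975 = (31032 + (-8294 + 1914)) - 11975 = (31032 - 6380) - 11975 = 24652 - 11975 = 12677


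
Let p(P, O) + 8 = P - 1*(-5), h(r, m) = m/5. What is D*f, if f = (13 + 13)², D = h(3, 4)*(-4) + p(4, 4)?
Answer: -7436/5 ≈ -1487.2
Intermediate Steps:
h(r, m) = m/5 (h(r, m) = m*(⅕) = m/5)
p(P, O) = -3 + P (p(P, O) = -8 + (P - 1*(-5)) = -8 + (P + 5) = -8 + (5 + P) = -3 + P)
D = -11/5 (D = ((⅕)*4)*(-4) + (-3 + 4) = (⅘)*(-4) + 1 = -16/5 + 1 = -11/5 ≈ -2.2000)
f = 676 (f = 26² = 676)
D*f = -11/5*676 = -7436/5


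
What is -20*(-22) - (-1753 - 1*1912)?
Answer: 4105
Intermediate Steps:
-20*(-22) - (-1753 - 1*1912) = 440 - (-1753 - 1912) = 440 - 1*(-3665) = 440 + 3665 = 4105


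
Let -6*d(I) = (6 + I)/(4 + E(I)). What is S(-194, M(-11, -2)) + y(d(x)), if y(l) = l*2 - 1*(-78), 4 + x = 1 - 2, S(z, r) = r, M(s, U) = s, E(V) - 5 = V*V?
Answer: 6833/102 ≈ 66.990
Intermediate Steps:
E(V) = 5 + V**2 (E(V) = 5 + V*V = 5 + V**2)
x = -5 (x = -4 + (1 - 2) = -4 - 1 = -5)
d(I) = -(6 + I)/(6*(9 + I**2)) (d(I) = -(6 + I)/(6*(4 + (5 + I**2))) = -(6 + I)/(6*(9 + I**2)))
y(l) = 78 + 2*l (y(l) = 2*l + 78 = 78 + 2*l)
S(-194, M(-11, -2)) + y(d(x)) = -11 + (78 + 2*((-6 - 1*(-5))/(6*(9 + (-5)**2)))) = -11 + (78 + 2*((-6 + 5)/(6*(9 + 25)))) = -11 + (78 + 2*((1/6)*(-1)/34)) = -11 + (78 + 2*((1/6)*(1/34)*(-1))) = -11 + (78 + 2*(-1/204)) = -11 + (78 - 1/102) = -11 + 7955/102 = 6833/102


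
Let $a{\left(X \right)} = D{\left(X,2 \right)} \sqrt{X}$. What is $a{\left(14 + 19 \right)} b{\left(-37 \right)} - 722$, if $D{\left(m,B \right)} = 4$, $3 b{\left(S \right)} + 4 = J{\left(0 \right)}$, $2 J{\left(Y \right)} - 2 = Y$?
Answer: $-722 - 4 \sqrt{33} \approx -744.98$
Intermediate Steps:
$J{\left(Y \right)} = 1 + \frac{Y}{2}$
$b{\left(S \right)} = -1$ ($b{\left(S \right)} = - \frac{4}{3} + \frac{1 + \frac{1}{2} \cdot 0}{3} = - \frac{4}{3} + \frac{1 + 0}{3} = - \frac{4}{3} + \frac{1}{3} \cdot 1 = - \frac{4}{3} + \frac{1}{3} = -1$)
$a{\left(X \right)} = 4 \sqrt{X}$
$a{\left(14 + 19 \right)} b{\left(-37 \right)} - 722 = 4 \sqrt{14 + 19} \left(-1\right) - 722 = 4 \sqrt{33} \left(-1\right) - 722 = - 4 \sqrt{33} - 722 = -722 - 4 \sqrt{33}$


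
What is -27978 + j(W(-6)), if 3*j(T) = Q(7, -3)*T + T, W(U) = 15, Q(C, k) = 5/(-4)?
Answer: -111917/4 ≈ -27979.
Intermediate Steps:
Q(C, k) = -5/4 (Q(C, k) = 5*(-¼) = -5/4)
j(T) = -T/12 (j(T) = (-5*T/4 + T)/3 = (-T/4)/3 = -T/12)
-27978 + j(W(-6)) = -27978 - 1/12*15 = -27978 - 5/4 = -111917/4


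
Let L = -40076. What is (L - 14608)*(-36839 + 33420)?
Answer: 186964596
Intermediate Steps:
(L - 14608)*(-36839 + 33420) = (-40076 - 14608)*(-36839 + 33420) = -54684*(-3419) = 186964596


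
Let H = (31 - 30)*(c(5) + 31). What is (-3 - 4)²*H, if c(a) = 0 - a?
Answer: 1274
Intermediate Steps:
c(a) = -a
H = 26 (H = (31 - 30)*(-1*5 + 31) = 1*(-5 + 31) = 1*26 = 26)
(-3 - 4)²*H = (-3 - 4)²*26 = (-7)²*26 = 49*26 = 1274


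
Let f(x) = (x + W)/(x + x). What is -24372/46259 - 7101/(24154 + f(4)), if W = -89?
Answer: -7335259956/8934787073 ≈ -0.82098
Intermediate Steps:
f(x) = (-89 + x)/(2*x) (f(x) = (x - 89)/(x + x) = (-89 + x)/((2*x)) = (-89 + x)*(1/(2*x)) = (-89 + x)/(2*x))
-24372/46259 - 7101/(24154 + f(4)) = -24372/46259 - 7101/(24154 + (½)*(-89 + 4)/4) = -24372*1/46259 - 7101/(24154 + (½)*(¼)*(-85)) = -24372/46259 - 7101/(24154 - 85/8) = -24372/46259 - 7101/193147/8 = -24372/46259 - 7101*8/193147 = -24372/46259 - 56808/193147 = -7335259956/8934787073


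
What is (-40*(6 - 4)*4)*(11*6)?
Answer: -21120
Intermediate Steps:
(-40*(6 - 4)*4)*(11*6) = -80*4*66 = -40*8*66 = -320*66 = -21120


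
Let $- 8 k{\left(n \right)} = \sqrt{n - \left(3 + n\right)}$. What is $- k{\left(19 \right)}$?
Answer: $\frac{i \sqrt{3}}{8} \approx 0.21651 i$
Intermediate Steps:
$k{\left(n \right)} = - \frac{i \sqrt{3}}{8}$ ($k{\left(n \right)} = - \frac{\sqrt{n - \left(3 + n\right)}}{8} = - \frac{\sqrt{-3}}{8} = - \frac{i \sqrt{3}}{8}$)
$- k{\left(19 \right)} = - \frac{\left(-1\right) i \sqrt{3}}{8} = \frac{i \sqrt{3}}{8}$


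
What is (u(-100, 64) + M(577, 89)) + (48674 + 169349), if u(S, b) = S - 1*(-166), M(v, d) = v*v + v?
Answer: 551595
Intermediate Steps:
M(v, d) = v + v**2 (M(v, d) = v**2 + v = v + v**2)
u(S, b) = 166 + S (u(S, b) = S + 166 = 166 + S)
(u(-100, 64) + M(577, 89)) + (48674 + 169349) = ((166 - 100) + 577*(1 + 577)) + (48674 + 169349) = (66 + 577*578) + 218023 = (66 + 333506) + 218023 = 333572 + 218023 = 551595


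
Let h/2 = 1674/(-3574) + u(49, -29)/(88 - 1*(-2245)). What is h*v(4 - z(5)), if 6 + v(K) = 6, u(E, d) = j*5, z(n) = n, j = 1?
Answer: 0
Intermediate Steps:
u(E, d) = 5 (u(E, d) = 1*5 = 5)
v(K) = 0 (v(K) = -6 + 6 = 0)
h = -3887572/4169071 (h = 2*(1674/(-3574) + 5/(88 - 1*(-2245))) = 2*(1674*(-1/3574) + 5/(88 + 2245)) = 2*(-837/1787 + 5/2333) = 2*(-1943786/4169071) = -3887572/4169071 ≈ -0.93248)
h*v(4 - z(5)) = -3887572/4169071*0 = 0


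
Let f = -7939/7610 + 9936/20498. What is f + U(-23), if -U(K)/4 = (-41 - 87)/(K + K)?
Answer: -20968579453/1793882470 ≈ -11.689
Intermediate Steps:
U(K) = 256/K (U(K) = -4*(-41 - 87)/(K + K) = -(-512)/(2*K) = -(-512)*1/(2*K) = -(-256)/K = 256/K)
f = -43560331/77994890 (f = -7939*1/7610 + 9936*(1/20498) = -7939/7610 + 4968/10249 = -43560331/77994890 ≈ -0.55850)
f + U(-23) = -43560331/77994890 + 256/(-23) = -43560331/77994890 + 256*(-1/23) = -43560331/77994890 - 256/23 = -20968579453/1793882470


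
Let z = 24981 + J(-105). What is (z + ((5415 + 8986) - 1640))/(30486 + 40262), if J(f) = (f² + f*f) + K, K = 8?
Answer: 650/769 ≈ 0.84525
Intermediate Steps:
J(f) = 8 + 2*f² (J(f) = (f² + f*f) + 8 = (f² + f²) + 8 = 2*f² + 8 = 8 + 2*f²)
z = 47039 (z = 24981 + (8 + 2*(-105)²) = 24981 + (8 + 2*11025) = 24981 + (8 + 22050) = 24981 + 22058 = 47039)
(z + ((5415 + 8986) - 1640))/(30486 + 40262) = (47039 + ((5415 + 8986) - 1640))/(30486 + 40262) = (47039 + (14401 - 1640))/70748 = (47039 + 12761)*(1/70748) = 59800*(1/70748) = 650/769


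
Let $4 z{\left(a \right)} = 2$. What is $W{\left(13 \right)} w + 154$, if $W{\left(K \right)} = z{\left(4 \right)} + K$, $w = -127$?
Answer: $- \frac{3121}{2} \approx -1560.5$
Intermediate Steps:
$z{\left(a \right)} = \frac{1}{2}$ ($z{\left(a \right)} = \frac{1}{4} \cdot 2 = \frac{1}{2}$)
$W{\left(K \right)} = \frac{1}{2} + K$
$W{\left(13 \right)} w + 154 = \left(\frac{1}{2} + 13\right) \left(-127\right) + 154 = \frac{27}{2} \left(-127\right) + 154 = - \frac{3429}{2} + 154 = - \frac{3121}{2}$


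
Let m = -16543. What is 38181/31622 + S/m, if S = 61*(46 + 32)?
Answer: 481170807/523122746 ≈ 0.91980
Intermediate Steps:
S = 4758 (S = 61*78 = 4758)
38181/31622 + S/m = 38181/31622 + 4758/(-16543) = 38181*(1/31622) + 4758*(-1/16543) = 38181/31622 - 4758/16543 = 481170807/523122746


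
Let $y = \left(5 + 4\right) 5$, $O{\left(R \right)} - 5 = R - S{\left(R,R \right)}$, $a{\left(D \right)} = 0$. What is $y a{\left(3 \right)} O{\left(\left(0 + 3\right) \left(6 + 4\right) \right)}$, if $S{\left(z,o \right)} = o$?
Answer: $0$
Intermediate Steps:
$O{\left(R \right)} = 5$ ($O{\left(R \right)} = 5 + \left(R - R\right) = 5 + 0 = 5$)
$y = 45$ ($y = 9 \cdot 5 = 45$)
$y a{\left(3 \right)} O{\left(\left(0 + 3\right) \left(6 + 4\right) \right)} = 45 \cdot 0 \cdot 5 = 0 \cdot 5 = 0$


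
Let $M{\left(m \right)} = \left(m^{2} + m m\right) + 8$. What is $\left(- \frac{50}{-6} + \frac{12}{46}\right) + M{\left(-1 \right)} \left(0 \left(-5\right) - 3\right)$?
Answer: $- \frac{1477}{69} \approx -21.406$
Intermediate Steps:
$M{\left(m \right)} = 8 + 2 m^{2}$ ($M{\left(m \right)} = \left(m^{2} + m^{2}\right) + 8 = 2 m^{2} + 8 = 8 + 2 m^{2}$)
$\left(- \frac{50}{-6} + \frac{12}{46}\right) + M{\left(-1 \right)} \left(0 \left(-5\right) - 3\right) = \left(- \frac{50}{-6} + \frac{12}{46}\right) + \left(8 + 2 \left(-1\right)^{2}\right) \left(0 \left(-5\right) - 3\right) = \left(\left(-50\right) \left(- \frac{1}{6}\right) + 12 \cdot \frac{1}{46}\right) + \left(8 + 2 \cdot 1\right) \left(0 - 3\right) = \left(\frac{25}{3} + \frac{6}{23}\right) + \left(8 + 2\right) \left(-3\right) = \frac{593}{69} + 10 \left(-3\right) = \frac{593}{69} - 30 = - \frac{1477}{69}$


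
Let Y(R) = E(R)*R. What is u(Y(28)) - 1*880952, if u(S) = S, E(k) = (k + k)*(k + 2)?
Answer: -833912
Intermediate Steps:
E(k) = 2*k*(2 + k) (E(k) = (2*k)*(2 + k) = 2*k*(2 + k))
Y(R) = 2*R²*(2 + R) (Y(R) = (2*R*(2 + R))*R = 2*R²*(2 + R))
u(Y(28)) - 1*880952 = 2*28²*(2 + 28) - 1*880952 = 2*784*30 - 880952 = 47040 - 880952 = -833912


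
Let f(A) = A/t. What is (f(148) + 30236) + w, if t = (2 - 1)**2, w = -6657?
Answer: 23727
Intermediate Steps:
t = 1 (t = 1**2 = 1)
f(A) = A (f(A) = A/1 = A*1 = A)
(f(148) + 30236) + w = (148 + 30236) - 6657 = 30384 - 6657 = 23727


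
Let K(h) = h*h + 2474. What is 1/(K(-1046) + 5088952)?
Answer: 1/6185542 ≈ 1.6167e-7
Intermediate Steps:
K(h) = 2474 + h**2 (K(h) = h**2 + 2474 = 2474 + h**2)
1/(K(-1046) + 5088952) = 1/((2474 + (-1046)**2) + 5088952) = 1/((2474 + 1094116) + 5088952) = 1/(1096590 + 5088952) = 1/6185542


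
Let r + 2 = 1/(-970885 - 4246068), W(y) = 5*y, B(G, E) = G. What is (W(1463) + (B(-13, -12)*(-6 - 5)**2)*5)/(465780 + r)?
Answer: -2869324150/2429941934433 ≈ -0.0011808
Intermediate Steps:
r = -10433907/5216953 (r = -2 + 1/(-970885 - 4246068) = -2 + 1/(-5216953) = -2 - 1/5216953 = -10433907/5216953 ≈ -2.0000)
(W(1463) + (B(-13, -12)*(-6 - 5)**2)*5)/(465780 + r) = (5*1463 - 13*(-6 - 5)**2*5)/(465780 - 10433907/5216953) = (7315 - 13*(-11)**2*5)/(2429941934433/5216953) = (7315 - 13*121*5)*(5216953/2429941934433) = (7315 - 1573*5)*(5216953/2429941934433) = (7315 - 7865)*(5216953/2429941934433) = -550*5216953/2429941934433 = -2869324150/2429941934433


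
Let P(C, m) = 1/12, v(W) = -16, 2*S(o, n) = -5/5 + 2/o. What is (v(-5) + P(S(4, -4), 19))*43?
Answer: -8213/12 ≈ -684.42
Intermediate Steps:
S(o, n) = -½ + 1/o (S(o, n) = (-5/5 + 2/o)/2 = (-5*⅕ + 2/o)/2 = (-1 + 2/o)/2 = -½ + 1/o)
P(C, m) = 1/12
(v(-5) + P(S(4, -4), 19))*43 = (-16 + 1/12)*43 = -191/12*43 = -8213/12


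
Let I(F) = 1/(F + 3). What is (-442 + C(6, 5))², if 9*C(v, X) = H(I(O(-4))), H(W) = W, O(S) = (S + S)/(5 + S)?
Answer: 395651881/2025 ≈ 1.9538e+5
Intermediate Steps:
O(S) = 2*S/(5 + S) (O(S) = (2*S)/(5 + S) = 2*S/(5 + S))
I(F) = 1/(3 + F)
C(v, X) = -1/45 (C(v, X) = 1/(9*(3 + 2*(-4)/(5 - 4))) = 1/(9*(3 + 2*(-4)/1)) = 1/(9*(3 + 2*(-4)*1)) = 1/(9*(3 - 8)) = (⅑)/(-5) = (⅑)*(-⅕) = -1/45)
(-442 + C(6, 5))² = (-442 - 1/45)² = (-19891/45)² = 395651881/2025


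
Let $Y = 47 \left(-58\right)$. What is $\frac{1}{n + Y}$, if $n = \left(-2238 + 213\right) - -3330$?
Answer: $- \frac{1}{1421} \approx -0.00070373$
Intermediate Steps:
$Y = -2726$
$n = 1305$ ($n = -2025 + 3330 = 1305$)
$\frac{1}{n + Y} = \frac{1}{1305 - 2726} = \frac{1}{-1421} = - \frac{1}{1421}$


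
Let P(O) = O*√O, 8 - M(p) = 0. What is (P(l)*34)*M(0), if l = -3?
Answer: -816*I*√3 ≈ -1413.4*I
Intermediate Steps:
M(p) = 8 (M(p) = 8 - 1*0 = 8 + 0 = 8)
P(O) = O^(3/2)
(P(l)*34)*M(0) = ((-3)^(3/2)*34)*8 = (-3*I*√3*34)*8 = -102*I*√3*8 = -816*I*√3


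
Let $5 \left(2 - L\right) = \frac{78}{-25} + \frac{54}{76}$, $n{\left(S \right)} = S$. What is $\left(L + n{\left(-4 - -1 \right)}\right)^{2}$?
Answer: $\frac{6056521}{22562500} \approx 0.26843$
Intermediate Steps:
$L = \frac{11789}{4750}$ ($L = 2 - \frac{\frac{78}{-25} + \frac{54}{76}}{5} = 2 - \frac{78 \left(- \frac{1}{25}\right) + 54 \cdot \frac{1}{76}}{5} = 2 - \frac{- \frac{78}{25} + \frac{27}{38}}{5} = 2 - - \frac{2289}{4750} = 2 + \frac{2289}{4750} = \frac{11789}{4750} \approx 2.4819$)
$\left(L + n{\left(-4 - -1 \right)}\right)^{2} = \left(\frac{11789}{4750} - 3\right)^{2} = \left(- \frac{2461}{4750}\right)^{2} = \frac{6056521}{22562500}$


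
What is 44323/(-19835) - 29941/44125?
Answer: -509926422/175043875 ≈ -2.9131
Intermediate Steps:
44323/(-19835) - 29941/44125 = 44323*(-1/19835) - 29941*1/44125 = -44323/19835 - 29941/44125 = -509926422/175043875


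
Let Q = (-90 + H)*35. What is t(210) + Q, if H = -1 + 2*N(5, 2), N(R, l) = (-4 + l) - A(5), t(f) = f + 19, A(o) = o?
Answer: -3446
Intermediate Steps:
t(f) = 19 + f
N(R, l) = -9 + l (N(R, l) = (-4 + l) - 1*5 = (-4 + l) - 5 = -9 + l)
H = -15 (H = -1 + 2*(-9 + 2) = -1 + 2*(-7) = -1 - 14 = -15)
Q = -3675 (Q = (-90 - 15)*35 = -105*35 = -3675)
t(210) + Q = (19 + 210) - 3675 = 229 - 3675 = -3446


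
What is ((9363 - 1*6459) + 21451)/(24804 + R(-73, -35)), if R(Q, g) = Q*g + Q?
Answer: 24355/27286 ≈ 0.89258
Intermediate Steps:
R(Q, g) = Q + Q*g
((9363 - 1*6459) + 21451)/(24804 + R(-73, -35)) = ((9363 - 1*6459) + 21451)/(24804 - 73*(1 - 35)) = ((9363 - 6459) + 21451)/(24804 - 73*(-34)) = (2904 + 21451)/(24804 + 2482) = 24355/27286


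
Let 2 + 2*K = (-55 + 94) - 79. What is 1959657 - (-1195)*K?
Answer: 1934562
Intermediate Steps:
K = -21 (K = -1 + ((-55 + 94) - 79)/2 = -1 + (39 - 79)/2 = -1 + (½)*(-40) = -1 - 20 = -21)
1959657 - (-1195)*K = 1959657 - (-1195)*(-21) = 1959657 - 1*25095 = 1959657 - 25095 = 1934562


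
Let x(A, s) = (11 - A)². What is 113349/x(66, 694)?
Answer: 113349/3025 ≈ 37.471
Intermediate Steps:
113349/x(66, 694) = 113349/((-11 + 66)²) = 113349/(55²) = 113349/3025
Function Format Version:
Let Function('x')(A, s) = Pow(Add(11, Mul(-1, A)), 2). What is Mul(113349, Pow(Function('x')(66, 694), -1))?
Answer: Rational(113349, 3025) ≈ 37.471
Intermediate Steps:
Mul(113349, Pow(Function('x')(66, 694), -1)) = Mul(113349, Pow(Pow(Add(-11, 66), 2), -1)) = Mul(113349, Pow(Pow(55, 2), -1)) = Mul(113349, Pow(3025, -1)) = Mul(113349, Rational(1, 3025)) = Rational(113349, 3025)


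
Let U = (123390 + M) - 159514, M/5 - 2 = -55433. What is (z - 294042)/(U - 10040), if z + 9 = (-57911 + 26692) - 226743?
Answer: 552013/323319 ≈ 1.7073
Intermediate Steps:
M = -277155 (M = 10 + 5*(-55433) = 10 - 277165 = -277155)
U = -313279 (U = (123390 - 277155) - 159514 = -153765 - 159514 = -313279)
z = -257971 (z = -9 + ((-57911 + 26692) - 226743) = -9 + (-31219 - 226743) = -9 - 257962 = -257971)
(z - 294042)/(U - 10040) = (-257971 - 294042)/(-313279 - 10040) = -552013/(-323319) = -552013*(-1/323319) = 552013/323319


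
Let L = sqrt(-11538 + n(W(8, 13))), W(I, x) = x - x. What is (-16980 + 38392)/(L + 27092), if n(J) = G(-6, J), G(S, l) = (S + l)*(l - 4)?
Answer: 290046952/366993989 - 10706*I*sqrt(11514)/366993989 ≈ 0.79033 - 0.0031303*I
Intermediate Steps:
W(I, x) = 0
G(S, l) = (-4 + l)*(S + l) (G(S, l) = (S + l)*(-4 + l) = (-4 + l)*(S + l))
n(J) = 24 + J**2 - 10*J (n(J) = J**2 - 4*(-6) - 4*J - 6*J = J**2 + 24 - 4*J - 6*J = 24 + J**2 - 10*J)
L = I*sqrt(11514) (L = sqrt(-11538 + (24 + 0**2 - 10*0)) = sqrt(-11538 + (24 + 0 + 0)) = sqrt(-11538 + 24) = sqrt(-11514) = I*sqrt(11514) ≈ 107.3*I)
(-16980 + 38392)/(L + 27092) = (-16980 + 38392)/(I*sqrt(11514) + 27092) = 21412/(27092 + I*sqrt(11514))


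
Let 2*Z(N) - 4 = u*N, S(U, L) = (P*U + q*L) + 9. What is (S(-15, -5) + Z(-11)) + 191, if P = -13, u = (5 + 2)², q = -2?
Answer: 275/2 ≈ 137.50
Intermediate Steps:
u = 49 (u = 7² = 49)
S(U, L) = 9 - 13*U - 2*L (S(U, L) = (-13*U - 2*L) + 9 = 9 - 13*U - 2*L)
Z(N) = 2 + 49*N/2 (Z(N) = 2 + (49*N)/2 = 2 + 49*N/2)
(S(-15, -5) + Z(-11)) + 191 = ((9 - 13*(-15) - 2*(-5)) + (2 + (49/2)*(-11))) + 191 = ((9 + 195 + 10) + (2 - 539/2)) + 191 = (214 - 535/2) + 191 = -107/2 + 191 = 275/2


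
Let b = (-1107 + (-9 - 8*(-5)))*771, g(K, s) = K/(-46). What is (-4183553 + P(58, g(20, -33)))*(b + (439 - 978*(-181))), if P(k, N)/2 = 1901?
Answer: 2725778637389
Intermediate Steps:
g(K, s) = -K/46 (g(K, s) = K*(-1/46) = -K/46)
P(k, N) = 3802 (P(k, N) = 2*1901 = 3802)
b = -829596 (b = (-1107 + (-9 + 40))*771 = (-1107 + 31)*771 = -1076*771 = -829596)
(-4183553 + P(58, g(20, -33)))*(b + (439 - 978*(-181))) = (-4183553 + 3802)*(-829596 + (439 - 978*(-181))) = -4179751*(-829596 + (439 + 177018)) = -4179751*(-829596 + 177457) = -4179751*(-652139) = 2725778637389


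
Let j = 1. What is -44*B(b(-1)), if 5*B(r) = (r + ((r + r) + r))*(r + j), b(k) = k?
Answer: 0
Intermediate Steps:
B(r) = 4*r*(1 + r)/5 (B(r) = ((r + ((r + r) + r))*(r + 1))/5 = ((r + (2*r + r))*(1 + r))/5 = ((r + 3*r)*(1 + r))/5 = ((4*r)*(1 + r))/5 = (4*r*(1 + r))/5 = 4*r*(1 + r)/5)
-44*B(b(-1)) = -176*(-1)*(1 - 1)/5 = -176*(-1)*0/5 = -44*0 = 0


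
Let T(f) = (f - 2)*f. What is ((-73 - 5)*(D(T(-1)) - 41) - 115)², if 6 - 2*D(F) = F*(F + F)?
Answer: 12609601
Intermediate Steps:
T(f) = f*(-2 + f) (T(f) = (-2 + f)*f = f*(-2 + f))
D(F) = 3 - F² (D(F) = 3 - F*(F + F)/2 = 3 - F*2*F/2 = 3 - F²)
((-73 - 5)*(D(T(-1)) - 41) - 115)² = ((-73 - 5)*((3 - (-(-2 - 1))²) - 41) - 115)² = (-78*((3 - (-1*(-3))²) - 41) - 115)² = (-78*((3 - 1*3²) - 41) - 115)² = (-78*((3 - 1*9) - 41) - 115)² = (-78*((3 - 9) - 41) - 115)² = (-78*(-6 - 41) - 115)² = (-78*(-47) - 115)² = (3666 - 115)² = 3551² = 12609601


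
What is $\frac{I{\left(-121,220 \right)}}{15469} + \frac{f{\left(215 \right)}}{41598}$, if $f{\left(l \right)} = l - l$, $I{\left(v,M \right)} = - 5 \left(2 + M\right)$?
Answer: $- \frac{1110}{15469} \approx -0.071756$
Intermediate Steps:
$I{\left(v,M \right)} = -10 - 5 M$
$f{\left(l \right)} = 0$
$\frac{I{\left(-121,220 \right)}}{15469} + \frac{f{\left(215 \right)}}{41598} = \frac{-10 - 1100}{15469} + \frac{0}{41598} = \left(-10 - 1100\right) \frac{1}{15469} + 0 \cdot \frac{1}{41598} = \left(-1110\right) \frac{1}{15469} + 0 = - \frac{1110}{15469} + 0 = - \frac{1110}{15469}$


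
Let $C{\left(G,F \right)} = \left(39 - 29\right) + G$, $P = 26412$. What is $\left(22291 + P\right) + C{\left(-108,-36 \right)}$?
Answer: $48605$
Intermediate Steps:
$C{\left(G,F \right)} = 10 + G$
$\left(22291 + P\right) + C{\left(-108,-36 \right)} = \left(22291 + 26412\right) + \left(10 - 108\right) = 48703 - 98 = 48605$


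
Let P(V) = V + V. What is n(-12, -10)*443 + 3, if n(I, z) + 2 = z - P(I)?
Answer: 5319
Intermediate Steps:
P(V) = 2*V
n(I, z) = -2 + z - 2*I (n(I, z) = -2 + (z - 2*I) = -2 + z - 2*I)
n(-12, -10)*443 + 3 = (-2 - 10 - 2*(-12))*443 + 3 = (-2 - 10 + 24)*443 + 3 = 12*443 + 3 = 5316 + 3 = 5319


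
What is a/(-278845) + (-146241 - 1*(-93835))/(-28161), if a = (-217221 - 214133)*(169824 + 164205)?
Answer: 579655017798128/1121793435 ≈ 5.1672e+5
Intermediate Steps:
a = -144084745266 (a = -431354*334029 = -144084745266)
a/(-278845) + (-146241 - 1*(-93835))/(-28161) = -144084745266/(-278845) + (-146241 - 1*(-93835))/(-28161) = -144084745266*(-1/278845) + (-146241 + 93835)*(-1/28161) = 20583535038/39835 - 52406*(-1/28161) = 20583535038/39835 + 52406/28161 = 579655017798128/1121793435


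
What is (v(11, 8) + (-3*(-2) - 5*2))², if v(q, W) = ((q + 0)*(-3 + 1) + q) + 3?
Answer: 144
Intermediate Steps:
v(q, W) = 3 - q (v(q, W) = (q*(-2) + q) + 3 = (-2*q + q) + 3 = -q + 3 = 3 - q)
(v(11, 8) + (-3*(-2) - 5*2))² = ((3 - 1*11) + (-3*(-2) - 5*2))² = ((3 - 11) + (6 - 10))² = (-8 - 4)² = (-12)² = 144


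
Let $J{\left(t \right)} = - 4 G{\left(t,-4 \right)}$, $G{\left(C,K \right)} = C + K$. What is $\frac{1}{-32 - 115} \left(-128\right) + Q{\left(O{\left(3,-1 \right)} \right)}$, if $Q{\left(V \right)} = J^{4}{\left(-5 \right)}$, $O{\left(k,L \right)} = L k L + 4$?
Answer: $\frac{246903680}{147} \approx 1.6796 \cdot 10^{6}$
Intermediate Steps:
$O{\left(k,L \right)} = 4 + k L^{2}$ ($O{\left(k,L \right)} = k L^{2} + 4 = 4 + k L^{2}$)
$J{\left(t \right)} = 16 - 4 t$ ($J{\left(t \right)} = - 4 \left(t - 4\right) = - 4 \left(-4 + t\right) = 16 - 4 t$)
$Q{\left(V \right)} = 1679616$ ($Q{\left(V \right)} = \left(16 - -20\right)^{4} = \left(16 + 20\right)^{4} = 36^{4} = 1679616$)
$\frac{1}{-32 - 115} \left(-128\right) + Q{\left(O{\left(3,-1 \right)} \right)} = \frac{1}{-32 - 115} \left(-128\right) + 1679616 = \frac{1}{-147} \left(-128\right) + 1679616 = \left(- \frac{1}{147}\right) \left(-128\right) + 1679616 = \frac{128}{147} + 1679616 = \frac{246903680}{147}$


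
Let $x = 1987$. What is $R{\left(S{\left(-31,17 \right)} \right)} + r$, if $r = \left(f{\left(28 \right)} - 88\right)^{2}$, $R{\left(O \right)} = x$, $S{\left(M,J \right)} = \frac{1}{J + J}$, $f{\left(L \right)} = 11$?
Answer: $7916$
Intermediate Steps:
$S{\left(M,J \right)} = \frac{1}{2 J}$
$R{\left(O \right)} = 1987$
$r = 5929$ ($r = \left(11 - 88\right)^{2} = \left(-77\right)^{2} = 5929$)
$R{\left(S{\left(-31,17 \right)} \right)} + r = 1987 + 5929 = 7916$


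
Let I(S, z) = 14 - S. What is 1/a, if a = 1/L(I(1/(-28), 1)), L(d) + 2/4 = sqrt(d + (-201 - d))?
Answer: -1/2 + I*sqrt(201) ≈ -0.5 + 14.177*I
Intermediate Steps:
L(d) = -1/2 + I*sqrt(201) (L(d) = -1/2 + sqrt(d + (-201 - d)) = -1/2 + sqrt(-201) = -1/2 + I*sqrt(201))
a = 1/(-1/2 + I*sqrt(201)) ≈ -0.0024845 - 0.070447*I
1/a = 1/(-2/805 - 4*I*sqrt(201)/805)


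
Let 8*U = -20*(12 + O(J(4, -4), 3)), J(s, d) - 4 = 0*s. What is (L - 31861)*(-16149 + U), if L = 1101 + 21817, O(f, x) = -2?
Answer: 144644082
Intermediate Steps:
J(s, d) = 4 (J(s, d) = 4 + 0*s = 4 + 0 = 4)
L = 22918
U = -25 (U = (-20*(12 - 2))/8 = (-20*10)/8 = (⅛)*(-200) = -25)
(L - 31861)*(-16149 + U) = (22918 - 31861)*(-16149 - 25) = -8943*(-16174) = 144644082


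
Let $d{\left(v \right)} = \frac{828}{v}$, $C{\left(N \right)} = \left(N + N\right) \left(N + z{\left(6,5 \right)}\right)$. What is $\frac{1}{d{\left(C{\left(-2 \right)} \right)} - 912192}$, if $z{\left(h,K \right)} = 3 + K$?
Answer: $- \frac{2}{1824453} \approx -1.0962 \cdot 10^{-6}$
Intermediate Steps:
$C{\left(N \right)} = 2 N \left(8 + N\right)$ ($C{\left(N \right)} = \left(N + N\right) \left(N + \left(3 + 5\right)\right) = 2 N \left(N + 8\right) = 2 N \left(8 + N\right)$)
$\frac{1}{d{\left(C{\left(-2 \right)} \right)} - 912192} = \frac{1}{\frac{828}{2 \left(-2\right) \left(8 - 2\right)} - 912192} = \frac{1}{\frac{828}{2 \left(-2\right) 6} - 912192} = \frac{1}{\frac{828}{-24} - 912192} = \frac{1}{828 \left(- \frac{1}{24}\right) - 912192} = \frac{1}{- \frac{69}{2} - 912192} = \frac{1}{- \frac{1824453}{2}} = - \frac{2}{1824453}$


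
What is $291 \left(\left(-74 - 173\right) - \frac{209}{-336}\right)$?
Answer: $- \frac{8029951}{112} \approx -71696.0$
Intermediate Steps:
$291 \left(\left(-74 - 173\right) - \frac{209}{-336}\right) = 291 \left(-247 - - \frac{209}{336}\right) = 291 \left(-247 + \frac{209}{336}\right) = 291 \left(- \frac{82783}{336}\right) = - \frac{8029951}{112}$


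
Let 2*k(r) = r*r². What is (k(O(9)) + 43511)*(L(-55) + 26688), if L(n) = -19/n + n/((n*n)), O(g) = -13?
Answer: 12451105485/11 ≈ 1.1319e+9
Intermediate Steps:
k(r) = r³/2 (k(r) = (r*r²)/2 = r³/2)
L(n) = -18/n (L(n) = -19/n + n/(n²) = -19/n + n/n² = -19/n + 1/n = -18/n)
(k(O(9)) + 43511)*(L(-55) + 26688) = ((½)*(-13)³ + 43511)*(-18/(-55) + 26688) = ((½)*(-2197) + 43511)*(-18*(-1/55) + 26688) = (-2197/2 + 43511)*(18/55 + 26688) = (84825/2)*(1467858/55) = 12451105485/11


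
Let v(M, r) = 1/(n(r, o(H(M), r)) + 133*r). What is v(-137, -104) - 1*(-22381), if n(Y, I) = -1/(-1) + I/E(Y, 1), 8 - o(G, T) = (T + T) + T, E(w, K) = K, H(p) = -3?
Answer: 302389690/13511 ≈ 22381.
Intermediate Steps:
o(G, T) = 8 - 3*T (o(G, T) = 8 - ((T + T) + T) = 8 - (2*T + T) = 8 - 3*T)
n(Y, I) = 1 + I (n(Y, I) = -1/(-1) + I/1 = -1*(-1) + I*1 = 1 + I)
v(M, r) = 1/(9 + 130*r) (v(M, r) = 1/((1 + (8 - 3*r)) + 133*r) = 1/((9 - 3*r) + 133*r) = 1/(9 + 130*r))
v(-137, -104) - 1*(-22381) = 1/(9 + 130*(-104)) - 1*(-22381) = 1/(9 - 13520) + 22381 = 1/(-13511) + 22381 = -1/13511 + 22381 = 302389690/13511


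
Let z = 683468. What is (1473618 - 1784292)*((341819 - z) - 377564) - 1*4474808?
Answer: 223436304754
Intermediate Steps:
(1473618 - 1784292)*((341819 - z) - 377564) - 1*4474808 = (1473618 - 1784292)*((341819 - 1*683468) - 377564) - 1*4474808 = -310674*((341819 - 683468) - 377564) - 4474808 = -310674*(-341649 - 377564) - 4474808 = -310674*(-719213) - 4474808 = 223440779562 - 4474808 = 223436304754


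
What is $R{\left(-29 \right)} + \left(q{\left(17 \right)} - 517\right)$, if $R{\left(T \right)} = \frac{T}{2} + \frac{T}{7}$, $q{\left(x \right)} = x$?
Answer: $- \frac{7261}{14} \approx -518.64$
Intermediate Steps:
$R{\left(T \right)} = \frac{9 T}{14}$ ($R{\left(T \right)} = T \frac{1}{2} + T \frac{1}{7} = \frac{T}{2} + \frac{T}{7} = \frac{9 T}{14}$)
$R{\left(-29 \right)} + \left(q{\left(17 \right)} - 517\right) = \frac{9}{14} \left(-29\right) + \left(17 - 517\right) = - \frac{261}{14} + \left(17 - 517\right) = - \frac{261}{14} - 500 = - \frac{7261}{14}$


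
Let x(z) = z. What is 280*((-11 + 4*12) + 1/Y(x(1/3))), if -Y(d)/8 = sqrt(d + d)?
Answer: 10360 - 35*sqrt(6)/2 ≈ 10317.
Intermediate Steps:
Y(d) = -8*sqrt(2)*sqrt(d) (Y(d) = -8*sqrt(d + d) = -8*sqrt(2)*sqrt(d))
280*((-11 + 4*12) + 1/Y(x(1/3))) = 280*((-11 + 4*12) + 1/(-8*sqrt(2)*sqrt(1/3))) = 280*((-11 + 48) + 1/(-8*sqrt(2)*sqrt(1/3))) = 280*(37 + 1/(-8*sqrt(2)*sqrt(3)/3)) = 280*(37 + 1/(-8*sqrt(6)/3)) = 280*(37 - sqrt(6)/16) = 10360 - 35*sqrt(6)/2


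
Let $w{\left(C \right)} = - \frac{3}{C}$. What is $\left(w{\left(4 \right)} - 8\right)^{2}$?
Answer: $\frac{1225}{16} \approx 76.563$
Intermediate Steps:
$\left(w{\left(4 \right)} - 8\right)^{2} = \left(- \frac{3}{4} - 8\right)^{2} = \left(- \frac{35}{4}\right)^{2} = \frac{1225}{16}$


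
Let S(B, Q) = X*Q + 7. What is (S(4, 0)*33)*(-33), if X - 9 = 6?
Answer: -7623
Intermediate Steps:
X = 15 (X = 9 + 6 = 15)
S(B, Q) = 7 + 15*Q (S(B, Q) = 15*Q + 7 = 7 + 15*Q)
(S(4, 0)*33)*(-33) = ((7 + 15*0)*33)*(-33) = ((7 + 0)*33)*(-33) = (7*33)*(-33) = 231*(-33) = -7623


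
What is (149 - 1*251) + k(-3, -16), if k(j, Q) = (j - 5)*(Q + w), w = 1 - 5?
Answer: 58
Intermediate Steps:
w = -4
k(j, Q) = (-5 + j)*(-4 + Q) (k(j, Q) = (j - 5)*(Q - 4) = (-5 + j)*(-4 + Q))
(149 - 1*251) + k(-3, -16) = (149 - 1*251) + (20 - 5*(-16) - 4*(-3) - 16*(-3)) = (149 - 251) + (20 + 80 + 12 + 48) = -102 + 160 = 58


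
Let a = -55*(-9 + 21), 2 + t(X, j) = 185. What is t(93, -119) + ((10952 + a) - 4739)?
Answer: 5736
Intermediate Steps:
t(X, j) = 183 (t(X, j) = -2 + 185 = 183)
a = -660 (a = -55*12 = -660)
t(93, -119) + ((10952 + a) - 4739) = 183 + ((10952 - 660) - 4739) = 183 + (10292 - 4739) = 183 + 5553 = 5736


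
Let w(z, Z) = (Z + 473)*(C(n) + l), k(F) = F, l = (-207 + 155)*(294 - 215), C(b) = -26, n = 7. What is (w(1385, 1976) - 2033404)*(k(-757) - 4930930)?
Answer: 59957329920590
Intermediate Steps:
l = -4108 (l = -52*79 = -4108)
w(z, Z) = -1955382 - 4134*Z (w(z, Z) = (Z + 473)*(-26 - 4108) = (473 + Z)*(-4134) = -1955382 - 4134*Z)
(w(1385, 1976) - 2033404)*(k(-757) - 4930930) = ((-1955382 - 4134*1976) - 2033404)*(-757 - 4930930) = ((-1955382 - 8168784) - 2033404)*(-4931687) = (-10124166 - 2033404)*(-4931687) = -12157570*(-4931687) = 59957329920590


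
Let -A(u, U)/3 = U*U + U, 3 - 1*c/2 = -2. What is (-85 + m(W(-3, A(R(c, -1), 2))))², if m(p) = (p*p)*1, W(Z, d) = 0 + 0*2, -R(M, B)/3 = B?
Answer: 7225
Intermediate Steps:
c = 10 (c = 6 - 2*(-2) = 6 + 4 = 10)
R(M, B) = -3*B
A(u, U) = -3*U - 3*U² (A(u, U) = -3*(U*U + U) = -3*(U² + U) = -3*(U + U²) = -3*U - 3*U²)
W(Z, d) = 0 (W(Z, d) = 0 + 0 = 0)
m(p) = p² (m(p) = p²*1 = p²)
(-85 + m(W(-3, A(R(c, -1), 2))))² = (-85 + 0²)² = (-85 + 0)² = (-85)² = 7225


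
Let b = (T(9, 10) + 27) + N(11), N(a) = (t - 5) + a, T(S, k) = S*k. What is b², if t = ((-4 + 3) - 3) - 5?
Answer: 12996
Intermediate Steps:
t = -9 (t = (-1 - 3) - 5 = -4 - 5 = -9)
N(a) = -14 + a (N(a) = (-9 - 5) + a = -14 + a)
b = 114 (b = (9*10 + 27) + (-14 + 11) = (90 + 27) - 3 = 117 - 3 = 114)
b² = 114² = 12996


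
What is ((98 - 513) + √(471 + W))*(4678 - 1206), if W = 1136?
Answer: -1440880 + 3472*√1607 ≈ -1.3017e+6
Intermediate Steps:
((98 - 513) + √(471 + W))*(4678 - 1206) = ((98 - 513) + √(471 + 1136))*(4678 - 1206) = (-415 + √1607)*3472 = -1440880 + 3472*√1607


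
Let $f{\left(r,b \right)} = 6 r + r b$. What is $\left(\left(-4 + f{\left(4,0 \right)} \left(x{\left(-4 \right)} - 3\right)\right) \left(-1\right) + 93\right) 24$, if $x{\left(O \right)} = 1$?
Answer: $3480$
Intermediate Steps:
$f{\left(r,b \right)} = 6 r + b r$
$\left(\left(-4 + f{\left(4,0 \right)} \left(x{\left(-4 \right)} - 3\right)\right) \left(-1\right) + 93\right) 24 = \left(\left(-4 + 4 \left(6 + 0\right) \left(1 - 3\right)\right) \left(-1\right) + 93\right) 24 = \left(\left(-4 + 4 \cdot 6 \left(-2\right)\right) \left(-1\right) + 93\right) 24 = \left(\left(-4 + 24 \left(-2\right)\right) \left(-1\right) + 93\right) 24 = \left(\left(-4 - 48\right) \left(-1\right) + 93\right) 24 = \left(\left(-52\right) \left(-1\right) + 93\right) 24 = \left(52 + 93\right) 24 = 145 \cdot 24 = 3480$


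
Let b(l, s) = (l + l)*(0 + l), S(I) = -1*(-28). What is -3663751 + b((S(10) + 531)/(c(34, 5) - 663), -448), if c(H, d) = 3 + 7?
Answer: -1562255775197/426409 ≈ -3.6637e+6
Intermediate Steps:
c(H, d) = 10
S(I) = 28
b(l, s) = 2*l**2 (b(l, s) = (2*l)*l = 2*l**2)
-3663751 + b((S(10) + 531)/(c(34, 5) - 663), -448) = -3663751 + 2*((28 + 531)/(10 - 663))**2 = -3663751 + 2*(559/(-653))**2 = -3663751 + 2*(559*(-1/653))**2 = -3663751 + 2*(-559/653)**2 = -3663751 + 2*(312481/426409) = -3663751 + 624962/426409 = -1562255775197/426409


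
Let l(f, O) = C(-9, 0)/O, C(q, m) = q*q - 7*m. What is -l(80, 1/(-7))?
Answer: 567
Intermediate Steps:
C(q, m) = q² - 7*m
l(f, O) = 81/O (l(f, O) = ((-9)² - 7*0)/O = (81 + 0)/O = 81/O)
-l(80, 1/(-7)) = -81/(1/(-7)) = -81/(-⅐) = -81*(-7) = -1*(-567) = 567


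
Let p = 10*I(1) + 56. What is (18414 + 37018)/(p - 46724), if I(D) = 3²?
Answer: -27716/23289 ≈ -1.1901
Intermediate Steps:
I(D) = 9
p = 146 (p = 10*9 + 56 = 90 + 56 = 146)
(18414 + 37018)/(p - 46724) = (18414 + 37018)/(146 - 46724) = 55432/(-46578) = 55432*(-1/46578) = -27716/23289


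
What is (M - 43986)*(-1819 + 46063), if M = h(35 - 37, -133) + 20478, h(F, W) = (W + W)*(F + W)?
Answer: 548714088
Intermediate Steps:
h(F, W) = 2*W*(F + W) (h(F, W) = (2*W)*(F + W) = 2*W*(F + W))
M = 56388 (M = 2*(-133)*((35 - 37) - 133) + 20478 = 2*(-133)*(-2 - 133) + 20478 = 2*(-133)*(-135) + 20478 = 35910 + 20478 = 56388)
(M - 43986)*(-1819 + 46063) = (56388 - 43986)*(-1819 + 46063) = 12402*44244 = 548714088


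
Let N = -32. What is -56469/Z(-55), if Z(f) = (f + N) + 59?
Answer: 8067/4 ≈ 2016.8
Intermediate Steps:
Z(f) = 27 + f (Z(f) = (f - 32) + 59 = (-32 + f) + 59 = 27 + f)
-56469/Z(-55) = -56469/(27 - 55) = -56469/(-28) = -56469*(-1/28) = 8067/4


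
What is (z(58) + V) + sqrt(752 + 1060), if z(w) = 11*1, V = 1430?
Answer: 1441 + 2*sqrt(453) ≈ 1483.6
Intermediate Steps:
z(w) = 11
(z(58) + V) + sqrt(752 + 1060) = (11 + 1430) + sqrt(752 + 1060) = 1441 + sqrt(1812) = 1441 + 2*sqrt(453)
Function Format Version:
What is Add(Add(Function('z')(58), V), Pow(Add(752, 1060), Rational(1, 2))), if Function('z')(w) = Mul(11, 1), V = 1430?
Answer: Add(1441, Mul(2, Pow(453, Rational(1, 2)))) ≈ 1483.6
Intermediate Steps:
Function('z')(w) = 11
Add(Add(Function('z')(58), V), Pow(Add(752, 1060), Rational(1, 2))) = Add(Add(11, 1430), Pow(Add(752, 1060), Rational(1, 2))) = Add(1441, Pow(1812, Rational(1, 2))) = Add(1441, Mul(2, Pow(453, Rational(1, 2))))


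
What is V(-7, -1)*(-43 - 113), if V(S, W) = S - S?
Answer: 0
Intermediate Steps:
V(S, W) = 0
V(-7, -1)*(-43 - 113) = 0*(-43 - 113) = 0*(-156) = 0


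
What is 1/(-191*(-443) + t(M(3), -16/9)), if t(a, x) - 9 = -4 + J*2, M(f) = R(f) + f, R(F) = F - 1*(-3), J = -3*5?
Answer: 1/84588 ≈ 1.1822e-5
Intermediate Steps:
J = -15
R(F) = 3 + F (R(F) = F + 3 = 3 + F)
M(f) = 3 + 2*f (M(f) = (3 + f) + f = 3 + 2*f)
t(a, x) = -25 (t(a, x) = 9 + (-4 - 15*2) = 9 + (-4 - 30) = 9 - 34 = -25)
1/(-191*(-443) + t(M(3), -16/9)) = 1/(-191*(-443) - 25) = 1/(84613 - 25) = 1/84588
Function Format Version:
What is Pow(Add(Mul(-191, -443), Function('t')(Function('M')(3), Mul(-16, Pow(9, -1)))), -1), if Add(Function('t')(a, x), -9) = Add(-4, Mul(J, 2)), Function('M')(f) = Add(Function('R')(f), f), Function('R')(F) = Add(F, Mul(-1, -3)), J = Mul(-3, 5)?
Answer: Rational(1, 84588) ≈ 1.1822e-5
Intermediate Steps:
J = -15
Function('R')(F) = Add(3, F) (Function('R')(F) = Add(F, 3) = Add(3, F))
Function('M')(f) = Add(3, Mul(2, f)) (Function('M')(f) = Add(Add(3, f), f) = Add(3, Mul(2, f)))
Function('t')(a, x) = -25 (Function('t')(a, x) = Add(9, Add(-4, Mul(-15, 2))) = Add(9, Add(-4, -30)) = Add(9, -34) = -25)
Pow(Add(Mul(-191, -443), Function('t')(Function('M')(3), Mul(-16, Pow(9, -1)))), -1) = Pow(Add(Mul(-191, -443), -25), -1) = Pow(Add(84613, -25), -1) = Pow(84588, -1) = Rational(1, 84588)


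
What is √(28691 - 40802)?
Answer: I*√12111 ≈ 110.05*I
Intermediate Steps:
√(28691 - 40802) = √(-12111) = I*√12111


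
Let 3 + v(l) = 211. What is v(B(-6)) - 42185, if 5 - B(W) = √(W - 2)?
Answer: -41977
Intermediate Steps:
B(W) = 5 - √(-2 + W) (B(W) = 5 - √(W - 2) = 5 - √(-2 + W))
v(l) = 208 (v(l) = -3 + 211 = 208)
v(B(-6)) - 42185 = 208 - 42185 = -41977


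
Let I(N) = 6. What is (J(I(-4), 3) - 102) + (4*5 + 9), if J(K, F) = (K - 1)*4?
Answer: -53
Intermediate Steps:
J(K, F) = -4 + 4*K (J(K, F) = (-1 + K)*4 = -4 + 4*K)
(J(I(-4), 3) - 102) + (4*5 + 9) = ((-4 + 4*6) - 102) + (4*5 + 9) = ((-4 + 24) - 102) + (20 + 9) = (20 - 102) + 29 = -82 + 29 = -53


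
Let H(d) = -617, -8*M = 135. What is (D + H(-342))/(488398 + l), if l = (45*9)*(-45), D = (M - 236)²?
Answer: 4053041/30091072 ≈ 0.13469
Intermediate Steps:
M = -135/8 (M = -⅛*135 = -135/8 ≈ -16.875)
D = 4092529/64 (D = (-135/8 - 236)² = (-2023/8)² = 4092529/64 ≈ 63946.)
l = -18225 (l = 405*(-45) = -18225)
(D + H(-342))/(488398 + l) = (4092529/64 - 617)/(488398 - 18225) = (4053041/64)/470173 = (4053041/64)*(1/470173) = 4053041/30091072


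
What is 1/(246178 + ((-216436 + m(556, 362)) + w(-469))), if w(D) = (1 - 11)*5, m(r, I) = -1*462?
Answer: 1/29230 ≈ 3.4211e-5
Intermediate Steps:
m(r, I) = -462
w(D) = -50 (w(D) = -10*5 = -50)
1/(246178 + ((-216436 + m(556, 362)) + w(-469))) = 1/(246178 + ((-216436 - 462) - 50)) = 1/(246178 + (-216898 - 50)) = 1/(246178 - 216948) = 1/29230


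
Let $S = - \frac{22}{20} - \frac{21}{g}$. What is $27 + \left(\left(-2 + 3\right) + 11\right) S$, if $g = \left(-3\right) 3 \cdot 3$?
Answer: $\frac{347}{15} \approx 23.133$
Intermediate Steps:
$g = -27$ ($g = \left(-9\right) 3 = -27$)
$S = - \frac{29}{90}$ ($S = - \frac{22}{20} - \frac{21}{-27} = \left(-22\right) \frac{1}{20} - - \frac{7}{9} = - \frac{11}{10} + \frac{7}{9} = - \frac{29}{90} \approx -0.32222$)
$27 + \left(\left(-2 + 3\right) + 11\right) S = 27 + \left(\left(-2 + 3\right) + 11\right) \left(- \frac{29}{90}\right) = 27 + \left(1 + 11\right) \left(- \frac{29}{90}\right) = 27 + 12 \left(- \frac{29}{90}\right) = 27 - \frac{58}{15} = \frac{347}{15}$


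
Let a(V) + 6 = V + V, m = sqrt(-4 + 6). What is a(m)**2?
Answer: 44 - 24*sqrt(2) ≈ 10.059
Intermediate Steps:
m = sqrt(2) ≈ 1.4142
a(V) = -6 + 2*V (a(V) = -6 + (V + V) = -6 + 2*V)
a(m)**2 = (-6 + 2*sqrt(2))**2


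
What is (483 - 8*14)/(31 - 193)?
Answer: -371/162 ≈ -2.2901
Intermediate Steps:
(483 - 8*14)/(31 - 193) = (483 - 112)/(-162) = 371*(-1/162) = -371/162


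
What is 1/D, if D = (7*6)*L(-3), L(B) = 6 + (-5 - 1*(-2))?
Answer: 1/126 ≈ 0.0079365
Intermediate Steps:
L(B) = 3 (L(B) = 6 + (-5 + 2) = 6 - 3 = 3)
D = 126 (D = (7*6)*3 = 42*3 = 126)
1/D = 1/126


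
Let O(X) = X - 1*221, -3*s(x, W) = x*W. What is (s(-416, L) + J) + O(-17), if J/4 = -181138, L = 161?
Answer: -2107394/3 ≈ -7.0247e+5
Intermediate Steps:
s(x, W) = -W*x/3 (s(x, W) = -x*W/3 = -W*x/3)
J = -724552 (J = 4*(-181138) = -724552)
O(X) = -221 + X (O(X) = X - 221 = -221 + X)
(s(-416, L) + J) + O(-17) = (-⅓*161*(-416) - 724552) + (-221 - 17) = (66976/3 - 724552) - 238 = -2106680/3 - 238 = -2107394/3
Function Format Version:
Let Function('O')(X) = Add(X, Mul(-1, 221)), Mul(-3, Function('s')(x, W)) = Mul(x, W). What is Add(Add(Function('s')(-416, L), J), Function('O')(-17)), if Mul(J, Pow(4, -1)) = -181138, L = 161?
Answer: Rational(-2107394, 3) ≈ -7.0247e+5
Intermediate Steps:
Function('s')(x, W) = Mul(Rational(-1, 3), W, x) (Function('s')(x, W) = Mul(Rational(-1, 3), Mul(x, W)) = Mul(Rational(-1, 3), Mul(W, x)) = Mul(Rational(-1, 3), W, x))
J = -724552 (J = Mul(4, -181138) = -724552)
Function('O')(X) = Add(-221, X) (Function('O')(X) = Add(X, -221) = Add(-221, X))
Add(Add(Function('s')(-416, L), J), Function('O')(-17)) = Add(Add(Mul(Rational(-1, 3), 161, -416), -724552), Add(-221, -17)) = Add(Add(Rational(66976, 3), -724552), -238) = Add(Rational(-2106680, 3), -238) = Rational(-2107394, 3)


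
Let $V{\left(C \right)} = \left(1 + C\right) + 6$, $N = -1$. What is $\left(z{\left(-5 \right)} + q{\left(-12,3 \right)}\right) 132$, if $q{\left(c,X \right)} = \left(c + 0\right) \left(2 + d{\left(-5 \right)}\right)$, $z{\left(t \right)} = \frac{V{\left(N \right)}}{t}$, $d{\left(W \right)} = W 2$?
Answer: $\frac{62568}{5} \approx 12514.0$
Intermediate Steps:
$V{\left(C \right)} = 7 + C$
$d{\left(W \right)} = 2 W$
$z{\left(t \right)} = \frac{6}{t}$ ($z{\left(t \right)} = \frac{7 - 1}{t} = \frac{6}{t}$)
$q{\left(c,X \right)} = - 8 c$ ($q{\left(c,X \right)} = \left(c + 0\right) \left(2 + 2 \left(-5\right)\right) = c \left(2 - 10\right) = c \left(-8\right) = - 8 c$)
$\left(z{\left(-5 \right)} + q{\left(-12,3 \right)}\right) 132 = \left(\frac{6}{-5} - -96\right) 132 = \left(6 \left(- \frac{1}{5}\right) + 96\right) 132 = \left(- \frac{6}{5} + 96\right) 132 = \frac{474}{5} \cdot 132 = \frac{62568}{5}$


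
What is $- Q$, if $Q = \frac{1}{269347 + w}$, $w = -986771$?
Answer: $\frac{1}{717424} \approx 1.3939 \cdot 10^{-6}$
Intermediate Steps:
$Q = - \frac{1}{717424}$ ($Q = \frac{1}{269347 - 986771} = \frac{1}{-717424} = - \frac{1}{717424} \approx -1.3939 \cdot 10^{-6}$)
$- Q = \left(-1\right) \left(- \frac{1}{717424}\right) = \frac{1}{717424}$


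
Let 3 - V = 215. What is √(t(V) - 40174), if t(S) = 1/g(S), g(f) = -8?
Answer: I*√642786/4 ≈ 200.43*I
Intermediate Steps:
V = -212 (V = 3 - 1*215 = 3 - 215 = -212)
t(S) = -⅛ (t(S) = 1/(-8) = -⅛)
√(t(V) - 40174) = √(-⅛ - 40174) = √(-321393/8) = I*√642786/4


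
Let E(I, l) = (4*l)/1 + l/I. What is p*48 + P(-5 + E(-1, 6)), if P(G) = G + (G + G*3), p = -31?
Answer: -1423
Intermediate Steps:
E(I, l) = 4*l + l/I (E(I, l) = (4*l)*1 + l/I = 4*l + l/I)
P(G) = 5*G (P(G) = G + (G + 3*G) = G + 4*G = 5*G)
p*48 + P(-5 + E(-1, 6)) = -31*48 + 5*(-5 + (4*6 + 6/(-1))) = -1488 + 5*(-5 + (24 + 6*(-1))) = -1488 + 5*(-5 + (24 - 6)) = -1488 + 5*(-5 + 18) = -1488 + 5*13 = -1488 + 65 = -1423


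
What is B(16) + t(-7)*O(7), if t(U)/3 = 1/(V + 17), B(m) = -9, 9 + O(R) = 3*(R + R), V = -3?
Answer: -27/14 ≈ -1.9286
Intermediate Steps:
O(R) = -9 + 6*R (O(R) = -9 + 3*(R + R) = -9 + 3*(2*R) = -9 + 6*R)
t(U) = 3/14 (t(U) = 3/(-3 + 17) = 3/14)
B(16) + t(-7)*O(7) = -9 + 3*(-9 + 6*7)/14 = -9 + 3*(-9 + 42)/14 = -9 + (3/14)*33 = -9 + 99/14 = -27/14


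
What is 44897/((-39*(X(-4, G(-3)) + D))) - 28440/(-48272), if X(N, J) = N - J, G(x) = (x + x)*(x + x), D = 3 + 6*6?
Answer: 271047143/235326 ≈ 1151.8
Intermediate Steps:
D = 39 (D = 3 + 36 = 39)
G(x) = 4*x**2 (G(x) = (2*x)*(2*x) = 4*x**2)
44897/((-39*(X(-4, G(-3)) + D))) - 28440/(-48272) = 44897/((-39*((-4 - 4*(-3)**2) + 39))) - 28440/(-48272) = 44897/((-39*((-4 - 4*9) + 39))) - 28440*(-1/48272) = 44897/((-39*((-4 - 1*36) + 39))) + 3555/6034 = 44897/((-39*((-4 - 36) + 39))) + 3555/6034 = 44897/((-39*(-40 + 39))) + 3555/6034 = 44897/((-39*(-1))) + 3555/6034 = 44897/39 + 3555/6034 = 271047143/235326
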